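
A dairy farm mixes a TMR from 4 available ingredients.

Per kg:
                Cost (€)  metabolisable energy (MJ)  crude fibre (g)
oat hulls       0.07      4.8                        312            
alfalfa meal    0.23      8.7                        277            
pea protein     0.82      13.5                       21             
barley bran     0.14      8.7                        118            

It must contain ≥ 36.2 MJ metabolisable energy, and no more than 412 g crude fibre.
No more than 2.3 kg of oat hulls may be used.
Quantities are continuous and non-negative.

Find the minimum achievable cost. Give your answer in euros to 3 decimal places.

€0.876

This is a linear program. Let x1 = kg of oat hulls, x2 = kg of alfalfa meal, x3 = kg of pea protein, x4 = kg of barley bran.
Minimize 0.07x1 + 0.23x2 + 0.82x3 + 0.14x4 s.t.:
  4.8x1 + 8.7x2 + 13.5x3 + 8.7x4 ≥ 36.2   (metabolisable energy)
  312x1 + 277x2 + 21x3 + 118x4 ≤ 412   (crude fibre)
  x1 ≤ 2.3
  x1, x2, x3, x4 ≥ 0.
The minimum-cost mix takes nothing from oat hulls, alfalfa meal — only pea protein, barley bran. The metabolisable energy and crude fibre requirements are met with equality.
So pea protein = 0.4873 kg, barley bran = 3.405 kg.
Cost = 0.82·0.4873 + 0.14·3.405 = 0.87629.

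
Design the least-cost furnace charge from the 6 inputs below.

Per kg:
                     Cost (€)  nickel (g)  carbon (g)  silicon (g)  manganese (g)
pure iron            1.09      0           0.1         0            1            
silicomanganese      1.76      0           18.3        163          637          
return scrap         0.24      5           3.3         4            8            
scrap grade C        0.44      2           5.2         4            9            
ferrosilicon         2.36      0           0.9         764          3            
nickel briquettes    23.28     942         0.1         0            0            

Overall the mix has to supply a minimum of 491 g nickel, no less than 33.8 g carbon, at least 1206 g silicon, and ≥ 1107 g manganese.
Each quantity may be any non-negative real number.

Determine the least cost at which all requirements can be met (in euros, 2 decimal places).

€18.06

Set it up as a linear program. Let x1 = kg of pure iron, x2 = kg of silicomanganese, x3 = kg of return scrap, x4 = kg of scrap grade C, x5 = kg of ferrosilicon, x6 = kg of nickel briquettes.
min 1.09x1 + 1.76x2 + 0.24x3 + 0.44x4 + 2.36x5 + 23.28x6 with:
  5x3 + 2x4 + 942x6 ≥ 491   (nickel)
  0.1x1 + 18.3x2 + 3.3x3 + 5.2x4 + 0.9x5 + 0.1x6 ≥ 33.8   (carbon)
  163x2 + 4x3 + 4x4 + 764x5 ≥ 1206   (silicon)
  1x1 + 637x2 + 8x3 + 9x4 + 3x5 ≥ 1107   (manganese)
  x1, x2, x3, x4, x5, x6 ≥ 0.
The minimum-cost mix takes nothing from pure iron, scrap grade C — only silicomanganese, return scrap, ferrosilicon, nickel briquettes. There the nickel, carbon, silicon, manganese constraints are tight.
Optimal quantities: silicomanganese = 1.728 kg, return scrap = 0.3135 kg, ferrosilicon = 1.208 kg, nickel briquettes = 0.5196 kg.
Cost = 1.76·1.728 + 0.24·0.3135 + 2.36·1.208 + 23.28·0.5196 = 18.0637.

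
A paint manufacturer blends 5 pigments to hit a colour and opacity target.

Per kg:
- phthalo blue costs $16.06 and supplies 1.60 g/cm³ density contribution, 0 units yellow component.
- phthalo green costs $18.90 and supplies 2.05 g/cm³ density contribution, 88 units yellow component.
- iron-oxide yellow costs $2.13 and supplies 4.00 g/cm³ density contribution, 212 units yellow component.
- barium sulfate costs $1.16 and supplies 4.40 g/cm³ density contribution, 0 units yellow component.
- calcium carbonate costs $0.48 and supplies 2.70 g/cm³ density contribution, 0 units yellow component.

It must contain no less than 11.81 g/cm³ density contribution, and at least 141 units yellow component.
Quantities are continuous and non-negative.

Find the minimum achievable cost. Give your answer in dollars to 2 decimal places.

Let x1 = kg of phthalo blue, x2 = kg of phthalo green, x3 = kg of iron-oxide yellow, x4 = kg of barium sulfate, x5 = kg of calcium carbonate.
min 16.06x1 + 18.9x2 + 2.13x3 + 1.16x4 + 0.48x5 s.t.:
  1.6x1 + 2.05x2 + 4x3 + 4.4x4 + 2.7x5 ≥ 11.81   (density contribution)
  88x2 + 212x3 ≥ 141   (yellow component)
  x1, x2, x3, x4, x5 ≥ 0.
The optimal basis is {iron-oxide yellow, calcium carbonate}; phthalo blue, phthalo green, barium sulfate drop out. There the density contribution and yellow component constraints are tight.
Solving gives x3 = 0.6651, x5 = 3.389.
Objective = 2.13·0.6651 + 0.48·3.389 = 3.0434.

$3.04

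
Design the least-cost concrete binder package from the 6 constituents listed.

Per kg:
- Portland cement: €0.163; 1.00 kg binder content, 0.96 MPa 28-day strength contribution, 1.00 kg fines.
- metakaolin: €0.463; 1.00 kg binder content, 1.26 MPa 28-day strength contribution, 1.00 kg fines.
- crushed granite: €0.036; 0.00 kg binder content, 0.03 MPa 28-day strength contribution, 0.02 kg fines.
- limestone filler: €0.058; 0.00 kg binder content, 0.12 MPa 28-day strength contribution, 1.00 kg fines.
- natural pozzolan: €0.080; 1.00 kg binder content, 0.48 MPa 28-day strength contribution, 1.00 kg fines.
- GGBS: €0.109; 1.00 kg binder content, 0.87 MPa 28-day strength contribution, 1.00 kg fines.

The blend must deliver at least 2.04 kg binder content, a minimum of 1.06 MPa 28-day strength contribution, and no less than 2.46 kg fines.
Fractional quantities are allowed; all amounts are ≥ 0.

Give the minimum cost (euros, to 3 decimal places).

€0.189

Let x1 = kg of Portland cement, x2 = kg of metakaolin, x3 = kg of crushed granite, x4 = kg of limestone filler, x5 = kg of natural pozzolan, x6 = kg of GGBS.
min 0.163x1 + 0.463x2 + 0.036x3 + 0.058x4 + 0.08x5 + 0.109x6 subject to:
  1x1 + 1x2 + 1x5 + 1x6 ≥ 2.04   (binder content)
  0.96x1 + 1.26x2 + 0.03x3 + 0.12x4 + 0.48x5 + 0.87x6 ≥ 1.06   (28-day strength contribution)
  1x1 + 1x2 + 0.02x3 + 1x4 + 1x5 + 1x6 ≥ 2.46   (fines)
  x1, x2, x3, x4, x5, x6 ≥ 0.
The minimum-cost mix takes nothing from Portland cement, metakaolin, crushed granite, GGBS — only limestone filler, natural pozzolan. The 28-day strength contribution and fines requirements are met with equality.
Solving gives x4 = 0.3356, x5 = 2.124.
Total cost: 0.058·0.3356 + 0.08·2.124 = 0.18938.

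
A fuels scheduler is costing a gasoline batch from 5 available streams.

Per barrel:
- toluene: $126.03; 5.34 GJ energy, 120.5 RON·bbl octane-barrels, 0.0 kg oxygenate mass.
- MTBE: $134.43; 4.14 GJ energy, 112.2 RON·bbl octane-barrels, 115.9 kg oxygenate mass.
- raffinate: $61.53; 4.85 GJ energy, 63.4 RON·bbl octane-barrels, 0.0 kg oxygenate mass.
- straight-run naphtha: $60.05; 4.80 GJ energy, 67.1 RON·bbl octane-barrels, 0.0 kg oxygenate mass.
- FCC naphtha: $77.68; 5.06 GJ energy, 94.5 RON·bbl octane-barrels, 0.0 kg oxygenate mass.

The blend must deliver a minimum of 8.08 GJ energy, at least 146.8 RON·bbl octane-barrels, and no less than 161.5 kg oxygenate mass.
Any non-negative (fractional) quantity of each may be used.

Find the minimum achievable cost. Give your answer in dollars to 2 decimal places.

Let x1 = barrels of toluene, x2 = barrels of MTBE, x3 = barrels of raffinate, x4 = barrels of straight-run naphtha, x5 = barrels of FCC naphtha.
min 126.03x1 + 134.43x2 + 61.53x3 + 60.05x4 + 77.68x5 s.t.:
  5.34x1 + 4.14x2 + 4.85x3 + 4.8x4 + 5.06x5 ≥ 8.08   (energy)
  120.5x1 + 112.2x2 + 63.4x3 + 67.1x4 + 94.5x5 ≥ 146.8   (octane-barrels)
  115.9x2 ≥ 161.5   (oxygenate mass)
  x1, x2, x3, x4, x5 ≥ 0.
The cheapest feasible vertex uses only MTBE, straight-run naphtha; toluene, raffinate, FCC naphtha are not used. Binding constraints: energy and oxygenate mass.
Optimal quantities: MTBE = 1.3934 barrels, straight-run naphtha = 0.48149 barrels.
Objective = 134.43·1.3934 + 60.05·0.48149 = 216.2282.

$216.23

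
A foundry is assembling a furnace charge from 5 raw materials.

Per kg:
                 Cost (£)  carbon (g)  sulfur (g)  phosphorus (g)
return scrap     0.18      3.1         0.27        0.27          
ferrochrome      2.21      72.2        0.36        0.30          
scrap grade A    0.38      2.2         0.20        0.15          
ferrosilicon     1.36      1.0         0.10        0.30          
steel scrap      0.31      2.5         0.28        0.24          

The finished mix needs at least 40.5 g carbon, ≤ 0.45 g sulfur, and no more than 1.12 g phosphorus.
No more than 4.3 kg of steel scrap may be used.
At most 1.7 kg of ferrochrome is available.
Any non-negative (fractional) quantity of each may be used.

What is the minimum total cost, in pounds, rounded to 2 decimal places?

£1.24

Let x1 = kg of return scrap, x2 = kg of ferrochrome, x3 = kg of scrap grade A, x4 = kg of ferrosilicon, x5 = kg of steel scrap.
min 0.18x1 + 2.21x2 + 0.38x3 + 1.36x4 + 0.31x5 with:
  3.1x1 + 72.2x2 + 2.2x3 + 1x4 + 2.5x5 ≥ 40.5   (carbon)
  0.27x1 + 0.36x2 + 0.2x3 + 0.1x4 + 0.28x5 ≤ 0.45   (sulfur)
  0.27x1 + 0.3x2 + 0.15x3 + 0.3x4 + 0.24x5 ≤ 1.12   (phosphorus)
  x5 ≤ 4.3
  x2 ≤ 1.7
  x1, x2, x3, x4, x5 ≥ 0.
At the optimum only ferrochrome is positive (return scrap, scrap grade A, ferrosilicon, steel scrap = 0). Binding constraint: carbon.
Optimal quantities: ferrochrome = 0.5609 kg.
Hence cost = 2.21·0.5609 = £1.2396.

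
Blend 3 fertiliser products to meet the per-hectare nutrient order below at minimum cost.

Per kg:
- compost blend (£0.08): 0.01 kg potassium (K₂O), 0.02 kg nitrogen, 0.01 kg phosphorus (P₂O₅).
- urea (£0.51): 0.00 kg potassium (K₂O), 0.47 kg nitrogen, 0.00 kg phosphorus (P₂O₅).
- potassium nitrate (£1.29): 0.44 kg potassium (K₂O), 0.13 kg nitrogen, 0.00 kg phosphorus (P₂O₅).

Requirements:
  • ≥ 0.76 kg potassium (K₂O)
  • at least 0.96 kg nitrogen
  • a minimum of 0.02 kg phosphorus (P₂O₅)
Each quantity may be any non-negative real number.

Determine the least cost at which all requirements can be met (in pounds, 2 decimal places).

Treat it as an LP. Let x1 = kg of compost blend, x2 = kg of urea, x3 = kg of potassium nitrate.
Minimise 0.08x1 + 0.51x2 + 1.29x3 with:
  0.01x1 + 0.44x3 ≥ 0.76   (potassium (K₂O))
  0.02x1 + 0.47x2 + 0.13x3 ≥ 0.96   (nitrogen)
  0.01x1 ≥ 0.02   (phosphorus (P₂O₅))
  x1, x2, x3 ≥ 0.
All 3 inputs are positive at the optimum. There the potassium (K₂O), nitrogen, phosphorus (P₂O₅) constraints are tight.
That vertex is x1 = 2, x2 = 1.492, x3 = 1.682.
Objective = 0.08·2 + 0.51·1.492 + 1.29·1.682 = 3.0907.

£3.09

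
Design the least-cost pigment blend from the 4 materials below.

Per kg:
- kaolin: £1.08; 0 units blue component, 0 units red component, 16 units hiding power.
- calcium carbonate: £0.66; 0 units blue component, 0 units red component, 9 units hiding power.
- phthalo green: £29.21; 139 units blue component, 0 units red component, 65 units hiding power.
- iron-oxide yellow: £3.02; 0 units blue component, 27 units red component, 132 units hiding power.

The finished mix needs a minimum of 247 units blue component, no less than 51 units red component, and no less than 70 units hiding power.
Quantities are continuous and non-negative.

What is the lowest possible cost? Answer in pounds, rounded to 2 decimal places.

Set it up as a linear program. Let x1 = kg of kaolin, x2 = kg of calcium carbonate, x3 = kg of phthalo green, x4 = kg of iron-oxide yellow.
min 1.08x1 + 0.66x2 + 29.21x3 + 3.02x4 s.t.:
  139x3 ≥ 247   (blue component)
  27x4 ≥ 51   (red component)
  16x1 + 9x2 + 65x3 + 132x4 ≥ 70   (hiding power)
  x1, x2, x3, x4 ≥ 0.
The optimal basis is {phthalo green, iron-oxide yellow}; kaolin, calcium carbonate drop out. There the blue component and red component constraints are tight.
Optimal quantities: phthalo green = 1.777 kg, iron-oxide yellow = 1.889 kg.
Objective = 29.21·1.777 + 3.02·1.889 = 57.6110.

£57.61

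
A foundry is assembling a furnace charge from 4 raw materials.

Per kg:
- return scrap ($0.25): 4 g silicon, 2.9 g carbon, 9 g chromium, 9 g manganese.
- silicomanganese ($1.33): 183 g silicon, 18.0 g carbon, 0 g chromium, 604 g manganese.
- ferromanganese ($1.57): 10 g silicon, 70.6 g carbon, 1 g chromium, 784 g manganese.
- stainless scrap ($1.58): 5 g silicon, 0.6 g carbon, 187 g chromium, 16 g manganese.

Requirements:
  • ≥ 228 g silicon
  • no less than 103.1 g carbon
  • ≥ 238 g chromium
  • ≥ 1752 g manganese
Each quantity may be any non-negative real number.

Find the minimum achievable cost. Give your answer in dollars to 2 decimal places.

$5.60

Let x1 = kg of return scrap, x2 = kg of silicomanganese, x3 = kg of ferromanganese, x4 = kg of stainless scrap.
Minimise 0.25x1 + 1.33x2 + 1.57x3 + 1.58x4 with:
  4x1 + 183x2 + 10x3 + 5x4 ≥ 228   (silicon)
  2.9x1 + 18x2 + 70.6x3 + 0.6x4 ≥ 103.1   (carbon)
  9x1 + 1x3 + 187x4 ≥ 238   (chromium)
  9x1 + 604x2 + 784x3 + 16x4 ≥ 1752   (manganese)
  x1, x2, x3, x4 ≥ 0.
At the optimum only silicomanganese, ferromanganese, stainless scrap are positive (return scrap = 0). Binding constraints: silicon, chromium, manganese.
Optimal quantities: silicomanganese = 1.1386 kg, ferromanganese = 1.3317 kg, stainless scrap = 1.2656 kg.
Total cost: 1.33·1.1386 + 1.57·1.3317 + 1.58·1.2656 = 5.6048.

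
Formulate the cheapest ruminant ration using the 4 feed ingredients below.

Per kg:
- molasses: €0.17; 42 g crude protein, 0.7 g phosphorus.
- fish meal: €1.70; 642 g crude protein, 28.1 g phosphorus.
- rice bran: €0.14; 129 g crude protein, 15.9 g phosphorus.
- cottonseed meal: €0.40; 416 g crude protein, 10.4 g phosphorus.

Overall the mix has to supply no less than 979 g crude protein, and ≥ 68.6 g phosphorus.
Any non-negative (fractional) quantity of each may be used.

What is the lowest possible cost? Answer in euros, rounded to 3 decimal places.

Treat it as an LP. Let x1 = kg of molasses, x2 = kg of fish meal, x3 = kg of rice bran, x4 = kg of cottonseed meal.
Minimize 0.17x1 + 1.7x2 + 0.14x3 + 0.4x4 s.t.:
  42x1 + 642x2 + 129x3 + 416x4 ≥ 979   (crude protein)
  0.7x1 + 28.1x2 + 15.9x3 + 10.4x4 ≥ 68.6   (phosphorus)
  x1, x2, x3, x4 ≥ 0.
The cheapest feasible vertex uses only rice bran, cottonseed meal; molasses, fish meal are not used. The crude protein and phosphorus requirements are met with equality.
Optimal quantities: rice bran = 3.481 kg, cottonseed meal = 1.274 kg.
Objective = 0.14·3.481 + 0.4·1.274 = 0.99694.

€0.997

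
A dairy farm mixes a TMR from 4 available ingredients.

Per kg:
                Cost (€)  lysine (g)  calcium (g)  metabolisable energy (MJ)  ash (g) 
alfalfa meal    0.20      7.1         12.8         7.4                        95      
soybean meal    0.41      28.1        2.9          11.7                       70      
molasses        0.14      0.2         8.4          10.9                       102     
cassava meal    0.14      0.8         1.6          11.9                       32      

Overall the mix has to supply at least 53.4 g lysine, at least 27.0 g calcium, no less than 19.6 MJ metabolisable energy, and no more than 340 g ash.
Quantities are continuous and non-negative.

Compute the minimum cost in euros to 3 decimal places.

€0.951

Let x1 = kg of alfalfa meal, x2 = kg of soybean meal, x3 = kg of molasses, x4 = kg of cassava meal.
Minimise 0.2x1 + 0.41x2 + 0.14x3 + 0.14x4 s.t.:
  7.1x1 + 28.1x2 + 0.2x3 + 0.8x4 ≥ 53.4   (lysine)
  12.8x1 + 2.9x2 + 8.4x3 + 1.6x4 ≥ 27   (calcium)
  7.4x1 + 11.7x2 + 10.9x3 + 11.9x4 ≥ 19.6   (metabolisable energy)
  95x1 + 70x2 + 102x3 + 32x4 ≤ 340   (ash)
  x1, x2, x3, x4 ≥ 0.
At the optimum only alfalfa meal, soybean meal are positive (molasses, cassava meal = 0). Binding constraints: lysine and calcium.
Optimal quantities: alfalfa meal = 1.781 kg, soybean meal = 1.45 kg.
Objective = 0.2·1.781 + 0.41·1.45 = 0.95070.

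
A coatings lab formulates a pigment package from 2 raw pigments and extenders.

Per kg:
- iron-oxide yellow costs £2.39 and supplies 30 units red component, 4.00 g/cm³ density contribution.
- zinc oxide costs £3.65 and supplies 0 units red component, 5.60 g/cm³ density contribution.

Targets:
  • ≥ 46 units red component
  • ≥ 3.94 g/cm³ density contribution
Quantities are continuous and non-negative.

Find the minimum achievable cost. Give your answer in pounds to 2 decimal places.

£3.66

This is a linear program. Let x1 = kg of iron-oxide yellow, x2 = kg of zinc oxide.
Minimise 2.39x1 + 3.65x2 subject to:
  30x1 ≥ 46   (red component)
  4x1 + 5.6x2 ≥ 3.94   (density contribution)
  x1, x2 ≥ 0.
At the optimum only iron-oxide yellow is positive (zinc oxide = 0). Binding constraint: red component.
Optimal quantities: iron-oxide yellow = 1.533 kg.
Objective = 2.39·1.533 = 3.6639.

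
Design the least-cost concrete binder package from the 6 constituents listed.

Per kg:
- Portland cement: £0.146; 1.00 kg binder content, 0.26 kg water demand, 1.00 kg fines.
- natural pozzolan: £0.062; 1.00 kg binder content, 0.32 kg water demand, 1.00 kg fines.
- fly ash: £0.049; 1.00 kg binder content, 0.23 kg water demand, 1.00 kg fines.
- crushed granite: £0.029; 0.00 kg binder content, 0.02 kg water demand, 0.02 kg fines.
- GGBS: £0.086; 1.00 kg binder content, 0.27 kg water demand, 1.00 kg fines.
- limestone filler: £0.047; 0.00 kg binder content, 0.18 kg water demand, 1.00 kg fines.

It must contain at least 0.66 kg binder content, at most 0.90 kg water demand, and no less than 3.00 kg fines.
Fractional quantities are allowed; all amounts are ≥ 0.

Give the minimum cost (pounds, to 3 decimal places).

Treat it as an LP. Let x1 = kg of Portland cement, x2 = kg of natural pozzolan, x3 = kg of fly ash, x4 = kg of crushed granite, x5 = kg of GGBS, x6 = kg of limestone filler.
Minimize 0.146x1 + 0.062x2 + 0.049x3 + 0.029x4 + 0.086x5 + 0.047x6 with:
  1x1 + 1x2 + 1x3 + 1x5 ≥ 0.66   (binder content)
  0.26x1 + 0.32x2 + 0.23x3 + 0.02x4 + 0.27x5 + 0.18x6 ≤ 0.9   (water demand)
  1x1 + 1x2 + 1x3 + 0.02x4 + 1x5 + 1x6 ≥ 3   (fines)
  x1, x2, x3, x4, x5, x6 ≥ 0.
The cheapest feasible vertex uses only fly ash, limestone filler; Portland cement, natural pozzolan, crushed granite, GGBS are not used. There the binder content and fines constraints are tight.
Solving gives x3 = 0.66, x6 = 2.34.
Objective = 0.049·0.66 + 0.047·2.34 = 0.14232.

£0.142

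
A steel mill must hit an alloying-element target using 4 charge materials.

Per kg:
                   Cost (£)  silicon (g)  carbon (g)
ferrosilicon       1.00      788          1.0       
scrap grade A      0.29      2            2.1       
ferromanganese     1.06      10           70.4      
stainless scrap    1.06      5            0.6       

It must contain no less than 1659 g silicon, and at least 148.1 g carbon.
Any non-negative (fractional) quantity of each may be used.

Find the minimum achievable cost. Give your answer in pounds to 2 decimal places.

Let x1 = kg of ferrosilicon, x2 = kg of scrap grade A, x3 = kg of ferromanganese, x4 = kg of stainless scrap.
Minimize 1x1 + 0.29x2 + 1.06x3 + 1.06x4 s.t.:
  788x1 + 2x2 + 10x3 + 5x4 ≥ 1659   (silicon)
  1x1 + 2.1x2 + 70.4x3 + 0.6x4 ≥ 148.1   (carbon)
  x1, x2, x3, x4 ≥ 0.
The optimal basis is {ferrosilicon, ferromanganese}; scrap grade A, stainless scrap drop out. Binding constraints: silicon and carbon.
Solving gives x1 = 2.079, x3 = 2.074.
Hence cost = 1·2.079 + 1.06·2.074 = £4.2774.

£4.28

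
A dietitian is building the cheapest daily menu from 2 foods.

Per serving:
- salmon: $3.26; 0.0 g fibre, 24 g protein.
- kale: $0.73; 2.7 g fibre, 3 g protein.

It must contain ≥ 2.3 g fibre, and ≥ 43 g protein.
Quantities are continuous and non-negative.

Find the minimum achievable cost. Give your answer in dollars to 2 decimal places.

$6.12

Treat it as an LP. Let x1 = servings of salmon, x2 = servings of kale.
Minimize 3.26x1 + 0.73x2 s.t.:
  2.7x2 ≥ 2.3   (fibre)
  24x1 + 3x2 ≥ 43   (protein)
  x1, x2 ≥ 0.
Both inputs are positive at the optimum. Binding constraints: fibre and protein.
Solving gives x1 = 1.6852, x2 = 0.85185.
Hence cost = 3.26·1.6852 + 0.73·0.85185 = $6.1156.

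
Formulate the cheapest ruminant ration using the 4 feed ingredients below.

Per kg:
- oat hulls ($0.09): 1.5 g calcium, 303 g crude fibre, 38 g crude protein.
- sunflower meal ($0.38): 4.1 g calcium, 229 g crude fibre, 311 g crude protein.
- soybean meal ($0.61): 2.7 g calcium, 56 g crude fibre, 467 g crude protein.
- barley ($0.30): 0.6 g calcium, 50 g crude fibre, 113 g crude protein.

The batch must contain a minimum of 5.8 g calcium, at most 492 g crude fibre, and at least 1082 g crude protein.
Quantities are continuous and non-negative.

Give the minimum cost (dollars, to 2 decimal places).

Set it up as a linear program. Let x1 = kg of oat hulls, x2 = kg of sunflower meal, x3 = kg of soybean meal, x4 = kg of barley.
min 0.09x1 + 0.38x2 + 0.61x3 + 0.3x4 with:
  1.5x1 + 4.1x2 + 2.7x3 + 0.6x4 ≥ 5.8   (calcium)
  303x1 + 229x2 + 56x3 + 50x4 ≤ 492   (crude fibre)
  38x1 + 311x2 + 467x3 + 113x4 ≥ 1082   (crude protein)
  x1, x2, x3, x4 ≥ 0.
At the optimum only sunflower meal, soybean meal are positive (oat hulls, barley = 0). There the crude fibre and crude protein constraints are tight.
So sunflower meal = 1.89 kg, soybean meal = 1.059 kg.
Total cost: 0.38·1.89 + 0.61·1.059 = 1.3642.

$1.36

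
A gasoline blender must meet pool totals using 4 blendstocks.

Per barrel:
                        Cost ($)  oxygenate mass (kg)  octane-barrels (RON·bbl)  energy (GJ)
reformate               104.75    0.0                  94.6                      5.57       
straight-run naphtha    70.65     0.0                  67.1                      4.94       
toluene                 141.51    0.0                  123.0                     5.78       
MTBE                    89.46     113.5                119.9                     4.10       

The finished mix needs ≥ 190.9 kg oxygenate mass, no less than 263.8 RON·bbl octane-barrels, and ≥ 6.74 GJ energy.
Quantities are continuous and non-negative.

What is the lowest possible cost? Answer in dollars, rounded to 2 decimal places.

Set it up as a linear program. Let x1 = barrels of reformate, x2 = barrels of straight-run naphtha, x3 = barrels of toluene, x4 = barrels of MTBE.
Minimise 104.75x1 + 70.65x2 + 141.51x3 + 89.46x4 s.t.:
  113.5x4 ≥ 190.9   (oxygenate mass)
  94.6x1 + 67.1x2 + 123x3 + 119.9x4 ≥ 263.8   (octane-barrels)
  5.57x1 + 4.94x2 + 5.78x3 + 4.1x4 ≥ 6.74   (energy)
  x1, x2, x3, x4 ≥ 0.
The cheapest feasible vertex uses only MTBE; reformate, straight-run naphtha, toluene are not used. The octane-barrels requirement is met with equality.
That vertex is x4 = 2.2002.
Cost = 89.46·2.2002 = 196.8299.

$196.83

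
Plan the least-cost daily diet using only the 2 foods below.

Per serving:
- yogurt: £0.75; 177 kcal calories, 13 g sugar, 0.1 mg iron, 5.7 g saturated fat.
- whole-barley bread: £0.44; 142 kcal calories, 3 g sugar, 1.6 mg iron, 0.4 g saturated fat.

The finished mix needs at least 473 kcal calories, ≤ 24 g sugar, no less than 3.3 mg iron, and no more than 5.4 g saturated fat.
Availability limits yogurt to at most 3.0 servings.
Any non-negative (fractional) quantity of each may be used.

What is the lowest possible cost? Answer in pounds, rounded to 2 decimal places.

Let x1 = servings of yogurt, x2 = servings of whole-barley bread.
min 0.75x1 + 0.44x2 s.t.:
  177x1 + 142x2 ≥ 473   (calories)
  13x1 + 3x2 ≤ 24   (sugar)
  0.1x1 + 1.6x2 ≥ 3.3   (iron)
  5.7x1 + 0.4x2 ≤ 5.4   (saturated fat)
  x1 ≤ 3
  x1, x2 ≥ 0.
The minimum-cost mix takes nothing from yogurt — only whole-barley bread. The calories requirement is met with equality.
Solving gives x2 = 3.331.
Cost = 0.44·3.331 = 1.4656.

£1.47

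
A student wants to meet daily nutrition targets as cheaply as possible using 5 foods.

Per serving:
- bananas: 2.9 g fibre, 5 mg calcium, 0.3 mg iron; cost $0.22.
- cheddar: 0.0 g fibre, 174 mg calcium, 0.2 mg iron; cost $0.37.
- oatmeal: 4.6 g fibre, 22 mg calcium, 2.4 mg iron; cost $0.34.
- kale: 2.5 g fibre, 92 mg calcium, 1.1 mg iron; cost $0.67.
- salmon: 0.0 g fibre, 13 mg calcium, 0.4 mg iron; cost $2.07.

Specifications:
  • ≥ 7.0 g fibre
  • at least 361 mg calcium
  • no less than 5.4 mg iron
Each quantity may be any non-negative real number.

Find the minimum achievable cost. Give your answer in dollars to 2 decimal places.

Let x1 = servings of bananas, x2 = servings of cheddar, x3 = servings of oatmeal, x4 = servings of kale, x5 = servings of salmon.
Minimise 0.22x1 + 0.37x2 + 0.34x3 + 0.67x4 + 2.07x5 s.t.:
  2.9x1 + 4.6x3 + 2.5x4 ≥ 7   (fibre)
  5x1 + 174x2 + 22x3 + 92x4 + 13x5 ≥ 361   (calcium)
  0.3x1 + 0.2x2 + 2.4x3 + 1.1x4 + 0.4x5 ≥ 5.4   (iron)
  x1, x2, x3, x4, x5 ≥ 0.
At the optimum only cheddar, oatmeal are positive (bananas, kale, salmon = 0). The calcium and iron requirements are met with equality.
Optimal quantities: cheddar = 1.809 servings, oatmeal = 2.099 servings.
Hence cost = 0.37·1.809 + 0.34·2.099 = $1.3830.

$1.38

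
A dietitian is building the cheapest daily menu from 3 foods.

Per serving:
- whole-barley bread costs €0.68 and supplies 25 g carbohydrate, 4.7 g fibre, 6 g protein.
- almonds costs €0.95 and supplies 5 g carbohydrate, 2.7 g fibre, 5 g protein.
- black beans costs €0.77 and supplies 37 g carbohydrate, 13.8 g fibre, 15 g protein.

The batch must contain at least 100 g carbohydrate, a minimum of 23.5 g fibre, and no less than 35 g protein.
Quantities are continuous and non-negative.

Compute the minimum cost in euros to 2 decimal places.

Let x1 = servings of whole-barley bread, x2 = servings of almonds, x3 = servings of black beans.
Minimize 0.68x1 + 0.95x2 + 0.77x3 subject to:
  25x1 + 5x2 + 37x3 ≥ 100   (carbohydrate)
  4.7x1 + 2.7x2 + 13.8x3 ≥ 23.5   (fibre)
  6x1 + 5x2 + 15x3 ≥ 35   (protein)
  x1, x2, x3 ≥ 0.
The optimal basis is {black beans}; whole-barley bread, almonds drop out. The carbohydrate requirement is met with equality.
Optimal quantities: black beans = 2.703 servings.
Hence cost = 0.77·2.703 = €2.0813.

€2.08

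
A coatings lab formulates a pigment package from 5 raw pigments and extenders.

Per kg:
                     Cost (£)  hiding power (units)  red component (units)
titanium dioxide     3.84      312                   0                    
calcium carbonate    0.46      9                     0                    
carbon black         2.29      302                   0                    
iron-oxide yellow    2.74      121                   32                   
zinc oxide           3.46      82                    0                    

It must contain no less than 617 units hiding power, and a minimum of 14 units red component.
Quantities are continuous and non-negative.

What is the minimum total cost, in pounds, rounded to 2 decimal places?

Let x1 = kg of titanium dioxide, x2 = kg of calcium carbonate, x3 = kg of carbon black, x4 = kg of iron-oxide yellow, x5 = kg of zinc oxide.
Minimize 3.84x1 + 0.46x2 + 2.29x3 + 2.74x4 + 3.46x5 subject to:
  312x1 + 9x2 + 302x3 + 121x4 + 82x5 ≥ 617   (hiding power)
  32x4 ≥ 14   (red component)
  x1, x2, x3, x4, x5 ≥ 0.
The cheapest feasible vertex uses only carbon black, iron-oxide yellow; titanium dioxide, calcium carbonate, zinc oxide are not used. The hiding power and red component requirements are met with equality.
Solving gives x3 = 1.868, x4 = 0.4375.
Cost = 2.29·1.868 + 2.74·0.4375 = 5.4765.

£5.48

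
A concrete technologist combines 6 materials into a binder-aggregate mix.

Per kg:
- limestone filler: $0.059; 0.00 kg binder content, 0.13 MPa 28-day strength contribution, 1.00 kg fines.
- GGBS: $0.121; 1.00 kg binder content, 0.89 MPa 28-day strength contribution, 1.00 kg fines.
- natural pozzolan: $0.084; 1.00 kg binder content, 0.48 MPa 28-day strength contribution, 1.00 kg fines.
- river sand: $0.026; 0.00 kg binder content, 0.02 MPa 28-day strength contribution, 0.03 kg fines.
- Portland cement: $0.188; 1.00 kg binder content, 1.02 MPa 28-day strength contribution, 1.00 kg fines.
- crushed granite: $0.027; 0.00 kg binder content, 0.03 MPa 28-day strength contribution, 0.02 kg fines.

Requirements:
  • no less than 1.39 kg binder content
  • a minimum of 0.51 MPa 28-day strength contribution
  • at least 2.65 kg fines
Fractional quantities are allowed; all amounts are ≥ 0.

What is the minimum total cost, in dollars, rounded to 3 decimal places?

$0.191

Treat it as an LP. Let x1 = kg of limestone filler, x2 = kg of GGBS, x3 = kg of natural pozzolan, x4 = kg of river sand, x5 = kg of Portland cement, x6 = kg of crushed granite.
Minimise 0.059x1 + 0.121x2 + 0.084x3 + 0.026x4 + 0.188x5 + 0.027x6 with:
  1x2 + 1x3 + 1x5 ≥ 1.39   (binder content)
  0.13x1 + 0.89x2 + 0.48x3 + 0.02x4 + 1.02x5 + 0.03x6 ≥ 0.51   (28-day strength contribution)
  1x1 + 1x2 + 1x3 + 0.03x4 + 1x5 + 0.02x6 ≥ 2.65   (fines)
  x1, x2, x3, x4, x5, x6 ≥ 0.
The minimum-cost mix takes nothing from GGBS, river sand, Portland cement, crushed granite — only limestone filler, natural pozzolan. The binder content and fines requirements are met with equality.
Solving gives x1 = 1.26, x3 = 1.39.
Objective = 0.059·1.26 + 0.084·1.39 = 0.19110.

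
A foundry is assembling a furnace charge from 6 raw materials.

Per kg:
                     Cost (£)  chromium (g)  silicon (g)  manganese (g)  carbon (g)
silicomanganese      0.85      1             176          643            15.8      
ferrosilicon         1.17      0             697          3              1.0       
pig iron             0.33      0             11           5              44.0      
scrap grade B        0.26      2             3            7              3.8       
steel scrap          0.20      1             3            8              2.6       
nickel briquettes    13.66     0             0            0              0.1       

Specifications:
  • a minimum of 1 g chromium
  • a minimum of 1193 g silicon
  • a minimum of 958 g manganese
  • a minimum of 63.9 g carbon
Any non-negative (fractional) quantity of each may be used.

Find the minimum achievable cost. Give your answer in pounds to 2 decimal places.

£3.10

Treat it as an LP. Let x1 = kg of silicomanganese, x2 = kg of ferrosilicon, x3 = kg of pig iron, x4 = kg of scrap grade B, x5 = kg of steel scrap, x6 = kg of nickel briquettes.
Minimise 0.85x1 + 1.17x2 + 0.33x3 + 0.26x4 + 0.2x5 + 13.66x6 s.t.:
  1x1 + 2x4 + 1x5 ≥ 1   (chromium)
  176x1 + 697x2 + 11x3 + 3x4 + 3x5 ≥ 1193   (silicon)
  643x1 + 3x2 + 5x3 + 7x4 + 8x5 ≥ 958   (manganese)
  15.8x1 + 1x2 + 44x3 + 3.8x4 + 2.6x5 + 0.1x6 ≥ 63.9   (carbon)
  x1, x2, x3, x4, x5, x6 ≥ 0.
The optimal basis is {silicomanganese, ferrosilicon, pig iron}; scrap grade B, steel scrap, nickel briquettes drop out. Binding constraints: silicon, manganese, carbon.
That vertex is x1 = 1.477, x2 = 1.325, x3 = 0.8919.
Cost = 0.85·1.477 + 1.17·1.325 + 0.33·0.8919 = 3.1000.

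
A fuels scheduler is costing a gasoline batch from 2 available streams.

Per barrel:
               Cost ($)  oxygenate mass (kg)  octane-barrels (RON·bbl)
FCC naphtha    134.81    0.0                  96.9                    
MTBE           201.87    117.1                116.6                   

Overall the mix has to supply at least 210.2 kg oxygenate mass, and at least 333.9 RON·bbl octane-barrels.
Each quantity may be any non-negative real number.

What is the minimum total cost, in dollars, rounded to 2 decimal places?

$535.71

This is a linear program. Let x1 = barrels of FCC naphtha, x2 = barrels of MTBE.
Minimize 134.81x1 + 201.87x2 with:
  117.1x2 ≥ 210.2   (oxygenate mass)
  96.9x1 + 116.6x2 ≥ 333.9   (octane-barrels)
  x1, x2 ≥ 0.
Both inputs are positive at the optimum. The oxygenate mass and octane-barrels requirements are met with equality.
So FCC naphtha = 1.28584 barrels, MTBE = 1.79505 barrels.
Hence cost = 134.81·1.28584 + 201.87·1.79505 = $535.7108.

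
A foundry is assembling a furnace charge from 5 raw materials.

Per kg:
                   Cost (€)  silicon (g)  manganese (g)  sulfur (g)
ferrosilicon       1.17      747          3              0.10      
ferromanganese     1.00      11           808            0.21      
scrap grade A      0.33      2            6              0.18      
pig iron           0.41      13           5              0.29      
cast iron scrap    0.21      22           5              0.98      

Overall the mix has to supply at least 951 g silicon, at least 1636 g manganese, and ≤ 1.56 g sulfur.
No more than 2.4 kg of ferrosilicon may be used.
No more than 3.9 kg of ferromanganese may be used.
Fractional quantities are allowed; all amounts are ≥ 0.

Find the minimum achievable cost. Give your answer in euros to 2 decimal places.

€3.47

Let x1 = kg of ferrosilicon, x2 = kg of ferromanganese, x3 = kg of scrap grade A, x4 = kg of pig iron, x5 = kg of cast iron scrap.
min 1.17x1 + 1x2 + 0.33x3 + 0.41x4 + 0.21x5 s.t.:
  747x1 + 11x2 + 2x3 + 13x4 + 22x5 ≥ 951   (silicon)
  3x1 + 808x2 + 6x3 + 5x4 + 5x5 ≥ 1636   (manganese)
  0.1x1 + 0.21x2 + 0.18x3 + 0.29x4 + 0.98x5 ≤ 1.56   (sulfur)
  x1 ≤ 2.4
  x2 ≤ 3.9
  x1, x2, x3, x4, x5 ≥ 0.
The minimum-cost mix takes nothing from scrap grade A, pig iron, cast iron scrap — only ferrosilicon, ferromanganese. Binding constraints: silicon and manganese.
So ferrosilicon = 1.243 kg, ferromanganese = 2.02 kg.
Objective = 1.17·1.243 + 1·2.02 = 3.4743.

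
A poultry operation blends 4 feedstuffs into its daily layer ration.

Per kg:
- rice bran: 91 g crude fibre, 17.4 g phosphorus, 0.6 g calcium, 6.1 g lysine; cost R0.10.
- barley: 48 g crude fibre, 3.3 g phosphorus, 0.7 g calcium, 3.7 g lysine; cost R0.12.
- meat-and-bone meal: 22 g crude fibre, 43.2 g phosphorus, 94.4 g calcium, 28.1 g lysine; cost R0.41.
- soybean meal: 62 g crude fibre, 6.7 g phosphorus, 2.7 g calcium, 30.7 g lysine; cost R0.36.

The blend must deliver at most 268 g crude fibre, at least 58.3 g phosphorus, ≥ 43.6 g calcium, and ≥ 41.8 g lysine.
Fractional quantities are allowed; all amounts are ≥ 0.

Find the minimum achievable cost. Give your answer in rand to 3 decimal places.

R0.584

This is a linear program. Let x1 = kg of rice bran, x2 = kg of barley, x3 = kg of meat-and-bone meal, x4 = kg of soybean meal.
min 0.1x1 + 0.12x2 + 0.41x3 + 0.36x4 subject to:
  91x1 + 48x2 + 22x3 + 62x4 ≤ 268   (crude fibre)
  17.4x1 + 3.3x2 + 43.2x3 + 6.7x4 ≥ 58.3   (phosphorus)
  0.6x1 + 0.7x2 + 94.4x3 + 2.7x4 ≥ 43.6   (calcium)
  6.1x1 + 3.7x2 + 28.1x3 + 30.7x4 ≥ 41.8   (lysine)
  x1, x2, x3, x4 ≥ 0.
At the optimum only rice bran, meat-and-bone meal, soybean meal are positive (barley = 0). Binding constraints: phosphorus, calcium, lysine.
Solving gives x1 = 2.062, x3 = 0.4329, x4 = 0.5557.
Total cost: 0.1·2.062 + 0.41·0.4329 + 0.36·0.5557 = 0.58374.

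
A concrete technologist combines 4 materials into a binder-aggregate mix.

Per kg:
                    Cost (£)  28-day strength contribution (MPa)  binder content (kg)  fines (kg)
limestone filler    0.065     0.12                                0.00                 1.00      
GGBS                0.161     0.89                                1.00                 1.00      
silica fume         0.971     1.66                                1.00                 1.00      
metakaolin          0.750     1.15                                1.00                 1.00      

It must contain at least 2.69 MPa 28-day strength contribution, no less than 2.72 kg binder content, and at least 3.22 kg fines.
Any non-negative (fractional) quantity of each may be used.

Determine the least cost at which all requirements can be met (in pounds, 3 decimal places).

£0.497

This is a linear program. Let x1 = kg of limestone filler, x2 = kg of GGBS, x3 = kg of silica fume, x4 = kg of metakaolin.
Minimise 0.065x1 + 0.161x2 + 0.971x3 + 0.75x4 s.t.:
  0.12x1 + 0.89x2 + 1.66x3 + 1.15x4 ≥ 2.69   (28-day strength contribution)
  1x2 + 1x3 + 1x4 ≥ 2.72   (binder content)
  1x1 + 1x2 + 1x3 + 1x4 ≥ 3.22   (fines)
  x1, x2, x3, x4 ≥ 0.
At the optimum only limestone filler, GGBS are positive (silica fume, metakaolin = 0). There the 28-day strength contribution and fines constraints are tight.
That vertex is x1 = 0.2283, x2 = 2.992.
Objective = 0.065·0.2283 + 0.161·2.992 = 0.49655.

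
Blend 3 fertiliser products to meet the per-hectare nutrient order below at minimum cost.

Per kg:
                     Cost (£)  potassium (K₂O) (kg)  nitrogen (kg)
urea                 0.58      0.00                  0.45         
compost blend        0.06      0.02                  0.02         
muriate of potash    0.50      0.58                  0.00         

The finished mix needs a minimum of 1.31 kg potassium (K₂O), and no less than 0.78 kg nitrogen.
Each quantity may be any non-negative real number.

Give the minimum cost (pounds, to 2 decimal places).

This is a linear program. Let x1 = kg of urea, x2 = kg of compost blend, x3 = kg of muriate of potash.
Minimize 0.58x1 + 0.06x2 + 0.5x3 subject to:
  0.02x2 + 0.58x3 ≥ 1.31   (potassium (K₂O))
  0.45x1 + 0.02x2 ≥ 0.78   (nitrogen)
  x1, x2, x3 ≥ 0.
At the optimum only urea, muriate of potash are positive (compost blend = 0). The potassium (K₂O) and nitrogen requirements are met with equality.
Optimal quantities: urea = 1.733 kg, muriate of potash = 2.259 kg.
Hence cost = 0.58·1.733 + 0.5·2.259 = £2.1346.

£2.13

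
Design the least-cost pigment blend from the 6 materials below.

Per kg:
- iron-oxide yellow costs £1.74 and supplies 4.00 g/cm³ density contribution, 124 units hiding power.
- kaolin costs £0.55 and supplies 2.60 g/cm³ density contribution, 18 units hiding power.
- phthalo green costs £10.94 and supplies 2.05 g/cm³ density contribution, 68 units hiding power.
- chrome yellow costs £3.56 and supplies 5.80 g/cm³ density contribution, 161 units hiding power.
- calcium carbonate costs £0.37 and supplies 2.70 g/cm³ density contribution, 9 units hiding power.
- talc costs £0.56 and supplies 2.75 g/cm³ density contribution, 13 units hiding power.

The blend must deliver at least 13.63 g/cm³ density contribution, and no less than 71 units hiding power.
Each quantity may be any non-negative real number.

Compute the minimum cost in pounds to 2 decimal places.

£2.14

Treat it as an LP. Let x1 = kg of iron-oxide yellow, x2 = kg of kaolin, x3 = kg of phthalo green, x4 = kg of chrome yellow, x5 = kg of calcium carbonate, x6 = kg of talc.
Minimize 1.74x1 + 0.55x2 + 10.94x3 + 3.56x4 + 0.37x5 + 0.56x6 with:
  4x1 + 2.6x2 + 2.05x3 + 5.8x4 + 2.7x5 + 2.75x6 ≥ 13.63   (density contribution)
  124x1 + 18x2 + 68x3 + 161x4 + 9x5 + 13x6 ≥ 71   (hiding power)
  x1, x2, x3, x4, x5, x6 ≥ 0.
The cheapest feasible vertex uses only iron-oxide yellow, calcium carbonate; kaolin, phthalo green, chrome yellow, talc are not used. Binding constraints: density contribution and hiding power.
So iron-oxide yellow = 0.231 kg, calcium carbonate = 4.706 kg.
Objective = 1.74·0.231 + 0.37·4.706 = 2.1432.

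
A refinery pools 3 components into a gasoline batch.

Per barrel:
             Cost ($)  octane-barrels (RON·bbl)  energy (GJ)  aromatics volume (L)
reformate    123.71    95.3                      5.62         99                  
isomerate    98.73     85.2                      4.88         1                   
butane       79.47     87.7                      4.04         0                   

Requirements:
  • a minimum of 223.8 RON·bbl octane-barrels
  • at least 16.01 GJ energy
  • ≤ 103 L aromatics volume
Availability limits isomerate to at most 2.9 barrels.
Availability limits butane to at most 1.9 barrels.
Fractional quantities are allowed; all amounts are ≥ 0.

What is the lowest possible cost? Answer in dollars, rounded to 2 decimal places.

$319.60

Let x1 = barrels of reformate, x2 = barrels of isomerate, x3 = barrels of butane.
min 123.71x1 + 98.73x2 + 79.47x3 s.t.:
  95.3x1 + 85.2x2 + 87.7x3 ≥ 223.8   (octane-barrels)
  5.62x1 + 4.88x2 + 4.04x3 ≥ 16.01   (energy)
  99x1 + 1x2 ≤ 103   (aromatics volume)
  x2 ≤ 2.9
  x3 ≤ 1.9
  x1, x2, x3 ≥ 0.
The optimal basis is {isomerate, butane}; reformate drops out. There the energy and the butane cap constraints are tight.
So isomerate = 1.7078 barrels, butane = 1.9 barrels.
Objective = 98.73·1.7078 + 79.47·1.9 = 319.6041.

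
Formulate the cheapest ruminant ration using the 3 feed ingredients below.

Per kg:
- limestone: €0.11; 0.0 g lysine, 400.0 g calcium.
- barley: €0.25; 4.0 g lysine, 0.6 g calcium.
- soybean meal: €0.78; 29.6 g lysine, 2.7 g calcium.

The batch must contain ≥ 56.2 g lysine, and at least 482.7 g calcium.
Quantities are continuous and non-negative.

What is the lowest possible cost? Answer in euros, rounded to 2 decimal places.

€1.61

This is a linear program. Let x1 = kg of limestone, x2 = kg of barley, x3 = kg of soybean meal.
min 0.11x1 + 0.25x2 + 0.78x3 s.t.:
  4x2 + 29.6x3 ≥ 56.2   (lysine)
  400x1 + 0.6x2 + 2.7x3 ≥ 482.7   (calcium)
  x1, x2, x3 ≥ 0.
The cheapest feasible vertex uses only limestone, soybean meal; barley is not used. The lysine and calcium requirements are met with equality.
Solving gives x1 = 1.194, x3 = 1.899.
Objective = 0.11·1.194 + 0.78·1.899 = 1.6126.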